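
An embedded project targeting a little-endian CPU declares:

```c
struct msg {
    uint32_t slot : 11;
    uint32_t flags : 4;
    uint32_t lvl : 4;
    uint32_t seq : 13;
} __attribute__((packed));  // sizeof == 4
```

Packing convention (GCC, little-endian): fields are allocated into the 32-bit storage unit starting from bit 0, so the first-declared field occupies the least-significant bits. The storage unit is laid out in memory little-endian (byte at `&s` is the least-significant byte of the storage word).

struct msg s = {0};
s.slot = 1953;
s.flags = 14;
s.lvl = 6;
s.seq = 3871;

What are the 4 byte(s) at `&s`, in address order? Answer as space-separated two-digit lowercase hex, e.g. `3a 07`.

[0+:11] slot=1953 & 0x7ff = 0x7a1; word=0x000007a1
[11+:4] flags=14 & 0xf = 0xe; word=0x000077a1
[15+:4] lvl=6 & 0xf = 0x6; word=0x000377a1
[19+:13] seq=3871 & 0x1fff = 0xf1f; word=0x78fb77a1
word = 0x78fb77a1 → little-endian bytes:
  [0]=0xa1  [1]=0x77  [2]=0xfb  [3]=0x78

a1 77 fb 78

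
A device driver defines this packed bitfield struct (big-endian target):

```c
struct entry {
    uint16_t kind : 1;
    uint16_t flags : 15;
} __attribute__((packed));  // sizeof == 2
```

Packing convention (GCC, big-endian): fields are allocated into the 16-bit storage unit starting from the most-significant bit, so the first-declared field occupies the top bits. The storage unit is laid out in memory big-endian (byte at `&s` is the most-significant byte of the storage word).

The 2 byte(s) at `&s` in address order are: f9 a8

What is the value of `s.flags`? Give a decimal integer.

31144

[0]=0xf9 [1]=0xa8 (big-endian) → word 0xf9a8
kind [15+:1] = (word>>15) & 0x1 = 1
flags [0+:15] = (word>>0) & 0x7fff = 31144  ←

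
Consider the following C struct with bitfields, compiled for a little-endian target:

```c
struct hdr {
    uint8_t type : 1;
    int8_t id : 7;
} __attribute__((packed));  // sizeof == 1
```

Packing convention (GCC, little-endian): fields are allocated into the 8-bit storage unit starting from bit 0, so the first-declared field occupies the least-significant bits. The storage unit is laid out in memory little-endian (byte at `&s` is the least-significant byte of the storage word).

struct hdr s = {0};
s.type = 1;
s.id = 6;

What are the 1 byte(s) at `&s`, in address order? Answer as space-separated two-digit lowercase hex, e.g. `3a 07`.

0d

[0+:1] type=1 & 0x1 = 0x1; word=0x01
[1+:7] id=6 & 0x7f = 0x6; word=0x0d
word = 0x0d → little-endian bytes:
  [0]=0x0d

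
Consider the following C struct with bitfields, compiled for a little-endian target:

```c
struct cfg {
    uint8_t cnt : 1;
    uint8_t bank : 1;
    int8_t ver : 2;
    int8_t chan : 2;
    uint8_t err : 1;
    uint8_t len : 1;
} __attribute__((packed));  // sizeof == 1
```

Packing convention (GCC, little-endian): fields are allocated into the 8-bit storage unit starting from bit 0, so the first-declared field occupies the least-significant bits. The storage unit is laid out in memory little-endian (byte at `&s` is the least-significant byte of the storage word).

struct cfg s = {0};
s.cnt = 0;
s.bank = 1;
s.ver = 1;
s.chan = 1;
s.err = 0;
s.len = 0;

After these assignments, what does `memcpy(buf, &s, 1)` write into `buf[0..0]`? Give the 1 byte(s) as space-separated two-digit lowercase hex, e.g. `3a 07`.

cnt (1b) val=0 bits=0x0 at bit 0: 0x00
bank (1b) val=1 bits=0x1 at bit 1: 0x02
ver (2b) val=1 bits=0x1 at bit 2: 0x06
chan (2b) val=1 bits=0x1 at bit 4: 0x16
err (1b) val=0 bits=0x0 at bit 6: 0x16
len (1b) val=0 bits=0x0 at bit 7: 0x16
word = 0x16 → little-endian bytes:
  [0]=0x16

16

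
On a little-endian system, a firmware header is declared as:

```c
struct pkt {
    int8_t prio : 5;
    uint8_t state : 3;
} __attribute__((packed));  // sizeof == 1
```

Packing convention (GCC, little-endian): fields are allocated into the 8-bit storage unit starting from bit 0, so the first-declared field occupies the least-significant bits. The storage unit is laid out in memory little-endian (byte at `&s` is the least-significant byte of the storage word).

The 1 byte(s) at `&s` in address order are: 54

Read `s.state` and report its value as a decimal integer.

2

[0]=0x54 (little-endian) → word 0x54
prio:5 @ bit 0 → (0x54>>0)&0x1f = 0x14
state:3 @ bit 5 → (0x54>>5)&0x7 = 0x2  ←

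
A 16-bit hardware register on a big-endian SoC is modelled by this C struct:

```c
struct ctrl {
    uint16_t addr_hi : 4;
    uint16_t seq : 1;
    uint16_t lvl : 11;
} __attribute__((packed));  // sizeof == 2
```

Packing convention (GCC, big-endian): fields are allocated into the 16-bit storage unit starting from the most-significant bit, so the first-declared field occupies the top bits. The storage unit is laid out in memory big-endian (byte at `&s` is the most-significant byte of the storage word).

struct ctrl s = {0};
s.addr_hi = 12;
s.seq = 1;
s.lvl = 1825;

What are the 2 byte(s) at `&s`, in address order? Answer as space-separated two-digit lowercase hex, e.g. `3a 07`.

cf 21

addr_hi (4b) val=12 bits=0xc at bit 12: 0xc000
seq (1b) val=1 bits=0x1 at bit 11: 0xc800
lvl (11b) val=1825 bits=0x721 at bit 0: 0xcf21
word = 0xcf21 → big-endian bytes:
  [0]=0xcf  [1]=0x21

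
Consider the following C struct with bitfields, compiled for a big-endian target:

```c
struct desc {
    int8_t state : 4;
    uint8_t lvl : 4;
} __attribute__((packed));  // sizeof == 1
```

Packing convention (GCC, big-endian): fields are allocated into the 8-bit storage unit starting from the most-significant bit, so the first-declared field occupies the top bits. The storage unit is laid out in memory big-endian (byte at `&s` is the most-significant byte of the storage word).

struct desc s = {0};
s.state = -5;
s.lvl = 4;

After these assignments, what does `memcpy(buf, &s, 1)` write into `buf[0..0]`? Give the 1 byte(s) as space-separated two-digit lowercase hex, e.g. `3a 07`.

state (4b) val=-5 bits=0xb at bit 4: 0xb0
lvl (4b) val=4 bits=0x4 at bit 0: 0xb4
word = 0xb4 → big-endian bytes:
  [0]=0xb4

b4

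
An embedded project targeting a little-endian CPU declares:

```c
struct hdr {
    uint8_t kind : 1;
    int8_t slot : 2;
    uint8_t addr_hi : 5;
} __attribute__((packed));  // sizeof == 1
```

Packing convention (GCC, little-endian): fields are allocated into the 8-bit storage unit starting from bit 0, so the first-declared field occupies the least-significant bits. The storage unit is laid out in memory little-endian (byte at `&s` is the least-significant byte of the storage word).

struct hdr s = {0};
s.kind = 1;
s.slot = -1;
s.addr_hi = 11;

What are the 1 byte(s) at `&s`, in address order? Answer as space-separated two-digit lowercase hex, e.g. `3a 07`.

5f

kind:1 = 1 → 0x1 << 0 → word 0x01
slot:2 = -1 → 0x3 << 1 → word 0x07
addr_hi:5 = 11 → 0xb << 3 → word 0x5f
word = 0x5f → little-endian bytes:
  [0]=0x5f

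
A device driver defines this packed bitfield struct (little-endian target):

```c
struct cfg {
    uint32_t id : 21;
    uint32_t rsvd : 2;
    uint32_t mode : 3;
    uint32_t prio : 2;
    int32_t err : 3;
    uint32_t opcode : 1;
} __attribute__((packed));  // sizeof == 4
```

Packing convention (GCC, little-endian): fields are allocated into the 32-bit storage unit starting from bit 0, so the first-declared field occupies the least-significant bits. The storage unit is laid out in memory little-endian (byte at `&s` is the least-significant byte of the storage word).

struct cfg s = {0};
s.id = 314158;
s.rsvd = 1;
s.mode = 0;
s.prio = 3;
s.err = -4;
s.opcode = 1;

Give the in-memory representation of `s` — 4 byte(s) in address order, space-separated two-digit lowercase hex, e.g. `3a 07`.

id (21b) val=314158 bits=0x4cb2e at bit 0: 0x0004cb2e
rsvd (2b) val=1 bits=0x1 at bit 21: 0x0024cb2e
mode (3b) val=0 bits=0x0 at bit 23: 0x0024cb2e
prio (2b) val=3 bits=0x3 at bit 26: 0x0c24cb2e
err (3b) val=-4 bits=0x4 at bit 28: 0x4c24cb2e
opcode (1b) val=1 bits=0x1 at bit 31: 0xcc24cb2e
word = 0xcc24cb2e → little-endian bytes:
  [0]=0x2e  [1]=0xcb  [2]=0x24  [3]=0xcc

2e cb 24 cc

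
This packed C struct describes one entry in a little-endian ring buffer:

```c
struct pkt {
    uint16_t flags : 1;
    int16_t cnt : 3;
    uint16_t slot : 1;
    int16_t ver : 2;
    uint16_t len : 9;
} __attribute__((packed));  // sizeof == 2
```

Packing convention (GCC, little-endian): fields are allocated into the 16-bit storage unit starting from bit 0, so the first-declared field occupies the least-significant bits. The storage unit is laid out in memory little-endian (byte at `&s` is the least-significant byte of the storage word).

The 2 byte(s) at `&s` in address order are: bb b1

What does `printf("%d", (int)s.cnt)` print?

-3

[0]=0xbb [1]=0xb1 (little-endian) → word 0xb1bb
flags:1 @ bit 0 → (0xb1bb>>0)&0x1 = 0x1
cnt:3 @ bit 1 → (0xb1bb>>1)&0x7 = 0x5  ←
slot:1 @ bit 4 → (0xb1bb>>4)&0x1 = 0x1
ver:2 @ bit 5 → (0xb1bb>>5)&0x3 = 0x1
len:9 @ bit 7 → (0xb1bb>>7)&0x1ff = 0x163
cnt signed 3b, MSB=1: 5 - 8 = -3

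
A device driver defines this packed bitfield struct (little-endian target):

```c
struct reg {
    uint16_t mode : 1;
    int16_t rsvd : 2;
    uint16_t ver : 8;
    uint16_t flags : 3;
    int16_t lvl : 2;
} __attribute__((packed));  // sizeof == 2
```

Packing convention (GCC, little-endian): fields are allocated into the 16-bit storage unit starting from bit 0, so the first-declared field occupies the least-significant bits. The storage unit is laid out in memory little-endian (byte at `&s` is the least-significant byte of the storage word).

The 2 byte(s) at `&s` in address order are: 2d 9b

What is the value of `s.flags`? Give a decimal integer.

[0]=0x2d [1]=0x9b (little-endian) → word 0x9b2d
mode:1 @ bit 0 → (0x9b2d>>0)&0x1 = 0x1
rsvd:2 @ bit 1 → (0x9b2d>>1)&0x3 = 0x2
ver:8 @ bit 3 → (0x9b2d>>3)&0xff = 0x65
flags:3 @ bit 11 → (0x9b2d>>11)&0x7 = 0x3  ←
lvl:2 @ bit 14 → (0x9b2d>>14)&0x3 = 0x2

3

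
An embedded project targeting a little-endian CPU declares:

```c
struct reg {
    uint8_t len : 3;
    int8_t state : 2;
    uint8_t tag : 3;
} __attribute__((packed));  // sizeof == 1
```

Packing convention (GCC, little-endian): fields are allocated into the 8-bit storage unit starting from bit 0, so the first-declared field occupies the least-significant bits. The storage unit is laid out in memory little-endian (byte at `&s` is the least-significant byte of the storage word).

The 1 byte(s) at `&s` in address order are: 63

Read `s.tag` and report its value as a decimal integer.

[0]=0x63 (little-endian) → word 0x63
len [0+:3] = (word>>0) & 0x7 = 3
state [3+:2] = (word>>3) & 0x3 = 0
tag [5+:3] = (word>>5) & 0x7 = 3  ←

3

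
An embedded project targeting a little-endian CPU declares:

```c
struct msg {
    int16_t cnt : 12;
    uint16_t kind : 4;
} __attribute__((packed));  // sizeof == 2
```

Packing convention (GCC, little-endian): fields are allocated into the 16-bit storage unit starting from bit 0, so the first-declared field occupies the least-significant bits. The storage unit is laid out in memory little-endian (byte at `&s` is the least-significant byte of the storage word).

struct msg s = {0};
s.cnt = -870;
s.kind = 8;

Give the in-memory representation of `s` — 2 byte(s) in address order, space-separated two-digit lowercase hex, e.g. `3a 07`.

cnt:12 = -870 → 0xc9a << 0 → word 0x0c9a
kind:4 = 8 → 0x8 << 12 → word 0x8c9a
word = 0x8c9a → little-endian bytes:
  [0]=0x9a  [1]=0x8c

9a 8c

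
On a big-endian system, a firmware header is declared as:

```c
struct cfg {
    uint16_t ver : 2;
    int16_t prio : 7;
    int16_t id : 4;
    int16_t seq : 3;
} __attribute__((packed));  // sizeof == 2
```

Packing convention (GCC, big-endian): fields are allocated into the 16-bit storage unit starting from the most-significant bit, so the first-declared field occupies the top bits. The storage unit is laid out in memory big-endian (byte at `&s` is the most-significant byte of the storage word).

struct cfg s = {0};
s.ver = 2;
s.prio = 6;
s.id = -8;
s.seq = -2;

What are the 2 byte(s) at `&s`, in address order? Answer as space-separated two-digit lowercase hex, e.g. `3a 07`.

[14+:2] ver=2 & 0x3 = 0x2; word=0x8000
[7+:7] prio=6 & 0x7f = 0x6; word=0x8300
[3+:4] id=-8 & 0xf = 0x8; word=0x8340
[0+:3] seq=-2 & 0x7 = 0x6; word=0x8346
word = 0x8346 → big-endian bytes:
  [0]=0x83  [1]=0x46

83 46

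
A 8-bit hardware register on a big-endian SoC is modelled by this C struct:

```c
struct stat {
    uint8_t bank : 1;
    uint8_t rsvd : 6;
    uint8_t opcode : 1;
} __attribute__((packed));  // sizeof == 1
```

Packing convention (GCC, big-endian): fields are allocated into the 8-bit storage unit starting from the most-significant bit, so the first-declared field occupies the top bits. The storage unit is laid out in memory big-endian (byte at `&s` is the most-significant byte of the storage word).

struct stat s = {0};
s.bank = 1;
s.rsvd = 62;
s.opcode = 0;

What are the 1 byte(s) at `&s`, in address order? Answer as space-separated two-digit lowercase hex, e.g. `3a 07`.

fc

[7+:1] bank=1 & 0x1 = 0x1; word=0x80
[1+:6] rsvd=62 & 0x3f = 0x3e; word=0xfc
[0+:1] opcode=0 & 0x1 = 0x0; word=0xfc
word = 0xfc → big-endian bytes:
  [0]=0xfc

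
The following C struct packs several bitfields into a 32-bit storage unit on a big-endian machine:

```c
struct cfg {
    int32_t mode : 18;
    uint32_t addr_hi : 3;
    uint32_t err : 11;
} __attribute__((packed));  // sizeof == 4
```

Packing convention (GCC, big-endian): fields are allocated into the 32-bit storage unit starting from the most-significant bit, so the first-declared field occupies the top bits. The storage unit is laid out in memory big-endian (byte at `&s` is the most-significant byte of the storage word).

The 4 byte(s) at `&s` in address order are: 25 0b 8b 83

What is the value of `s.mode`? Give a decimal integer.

[0]=0x25 [1]=0x0b [2]=0x8b [3]=0x83 (big-endian) → word 0x250b8b83
mode [14+:18] = (word>>14) & 0x3ffff = 37934  ←
addr_hi [11+:3] = (word>>11) & 0x7 = 1
err [0+:11] = (word>>0) & 0x7ff = 899
mode signed 18b, MSB=0: value = 37934

37934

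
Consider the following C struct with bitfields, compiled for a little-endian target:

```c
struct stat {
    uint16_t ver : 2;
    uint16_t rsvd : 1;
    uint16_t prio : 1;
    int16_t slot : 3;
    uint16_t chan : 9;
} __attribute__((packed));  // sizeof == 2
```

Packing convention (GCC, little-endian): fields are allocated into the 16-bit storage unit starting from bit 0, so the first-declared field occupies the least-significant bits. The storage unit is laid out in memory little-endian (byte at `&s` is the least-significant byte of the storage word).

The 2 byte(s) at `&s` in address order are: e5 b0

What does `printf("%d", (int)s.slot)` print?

[0]=0xe5 [1]=0xb0 (little-endian) → word 0xb0e5
ver:2 @ bit 0 → (0xb0e5>>0)&0x3 = 0x1
rsvd:1 @ bit 2 → (0xb0e5>>2)&0x1 = 0x1
prio:1 @ bit 3 → (0xb0e5>>3)&0x1 = 0x0
slot:3 @ bit 4 → (0xb0e5>>4)&0x7 = 0x6  ←
chan:9 @ bit 7 → (0xb0e5>>7)&0x1ff = 0x161
slot signed 3b, MSB=1: 6 - 8 = -2

-2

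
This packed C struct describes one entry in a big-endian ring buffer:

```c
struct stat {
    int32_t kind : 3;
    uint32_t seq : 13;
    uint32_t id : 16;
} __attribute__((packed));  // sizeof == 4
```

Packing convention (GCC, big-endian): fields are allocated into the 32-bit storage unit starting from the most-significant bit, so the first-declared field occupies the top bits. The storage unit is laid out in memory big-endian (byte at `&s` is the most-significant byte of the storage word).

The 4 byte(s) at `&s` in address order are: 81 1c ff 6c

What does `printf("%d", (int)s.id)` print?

[0]=0x81 [1]=0x1c [2]=0xff [3]=0x6c (big-endian) → word 0x811cff6c
kind:3 @ bit 29 → (0x811cff6c>>29)&0x7 = 0x4
seq:13 @ bit 16 → (0x811cff6c>>16)&0x1fff = 0x11c
id:16 @ bit 0 → (0x811cff6c>>0)&0xffff = 0xff6c  ←

65388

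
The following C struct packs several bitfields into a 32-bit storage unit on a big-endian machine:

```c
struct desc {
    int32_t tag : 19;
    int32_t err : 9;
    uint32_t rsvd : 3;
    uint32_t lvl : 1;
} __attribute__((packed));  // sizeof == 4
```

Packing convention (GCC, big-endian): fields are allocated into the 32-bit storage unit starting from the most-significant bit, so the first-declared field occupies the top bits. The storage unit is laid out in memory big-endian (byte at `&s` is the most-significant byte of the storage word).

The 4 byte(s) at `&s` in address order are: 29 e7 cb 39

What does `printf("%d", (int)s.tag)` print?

85822

[0]=0x29 [1]=0xe7 [2]=0xcb [3]=0x39 (big-endian) → word 0x29e7cb39
tag:19 @ bit 13 → (0x29e7cb39>>13)&0x7ffff = 0x14f3e  ←
err:9 @ bit 4 → (0x29e7cb39>>4)&0x1ff = 0xb3
rsvd:3 @ bit 1 → (0x29e7cb39>>1)&0x7 = 0x4
lvl:1 @ bit 0 → (0x29e7cb39>>0)&0x1 = 0x1
tag signed 19b, MSB=0: value = 85822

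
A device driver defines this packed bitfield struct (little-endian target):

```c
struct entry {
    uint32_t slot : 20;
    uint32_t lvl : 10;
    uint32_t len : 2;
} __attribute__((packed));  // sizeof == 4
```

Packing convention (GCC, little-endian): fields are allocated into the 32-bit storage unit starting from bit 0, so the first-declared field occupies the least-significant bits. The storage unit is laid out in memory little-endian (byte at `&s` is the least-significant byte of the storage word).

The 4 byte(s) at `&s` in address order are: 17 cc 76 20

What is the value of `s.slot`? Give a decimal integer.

[0]=0x17 [1]=0xcc [2]=0x76 [3]=0x20 (little-endian) → word 0x2076cc17
slot:20 @ bit 0 → (0x2076cc17>>0)&0xfffff = 0x6cc17  ←
lvl:10 @ bit 20 → (0x2076cc17>>20)&0x3ff = 0x207
len:2 @ bit 30 → (0x2076cc17>>30)&0x3 = 0x0

445463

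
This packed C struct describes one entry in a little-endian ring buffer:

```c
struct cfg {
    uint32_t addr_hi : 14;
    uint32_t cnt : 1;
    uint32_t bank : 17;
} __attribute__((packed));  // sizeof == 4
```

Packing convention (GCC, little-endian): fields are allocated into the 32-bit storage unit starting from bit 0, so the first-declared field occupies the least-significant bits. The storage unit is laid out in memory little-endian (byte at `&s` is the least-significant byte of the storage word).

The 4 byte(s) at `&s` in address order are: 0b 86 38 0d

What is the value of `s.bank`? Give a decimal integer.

[0]=0x0b [1]=0x86 [2]=0x38 [3]=0x0d (little-endian) → word 0x0d38860b
addr_hi [0+:14] = (word>>0) & 0x3fff = 1547
cnt [14+:1] = (word>>14) & 0x1 = 0
bank [15+:17] = (word>>15) & 0x1ffff = 6769  ←

6769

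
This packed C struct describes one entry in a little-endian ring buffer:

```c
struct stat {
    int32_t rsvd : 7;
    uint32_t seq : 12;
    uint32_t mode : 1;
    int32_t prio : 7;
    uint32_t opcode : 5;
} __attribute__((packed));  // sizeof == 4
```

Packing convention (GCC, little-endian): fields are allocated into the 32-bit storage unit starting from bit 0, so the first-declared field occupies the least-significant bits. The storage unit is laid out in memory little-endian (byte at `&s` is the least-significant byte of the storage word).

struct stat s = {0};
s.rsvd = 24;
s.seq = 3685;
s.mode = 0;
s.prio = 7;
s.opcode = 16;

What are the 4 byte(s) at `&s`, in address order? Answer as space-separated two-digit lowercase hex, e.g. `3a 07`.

98 32 77 80

rsvd (7b) val=24 bits=0x18 at bit 0: 0x00000018
seq (12b) val=3685 bits=0xe65 at bit 7: 0x00073298
mode (1b) val=0 bits=0x0 at bit 19: 0x00073298
prio (7b) val=7 bits=0x7 at bit 20: 0x00773298
opcode (5b) val=16 bits=0x10 at bit 27: 0x80773298
word = 0x80773298 → little-endian bytes:
  [0]=0x98  [1]=0x32  [2]=0x77  [3]=0x80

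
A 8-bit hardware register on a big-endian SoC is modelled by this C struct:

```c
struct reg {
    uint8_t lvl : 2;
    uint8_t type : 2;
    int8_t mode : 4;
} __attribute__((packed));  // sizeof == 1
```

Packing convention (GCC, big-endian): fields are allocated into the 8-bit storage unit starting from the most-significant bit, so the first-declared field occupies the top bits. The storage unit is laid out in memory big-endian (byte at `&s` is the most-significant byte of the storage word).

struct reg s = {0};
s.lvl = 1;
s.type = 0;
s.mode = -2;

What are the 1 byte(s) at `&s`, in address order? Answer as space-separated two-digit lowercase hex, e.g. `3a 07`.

[6+:2] lvl=1 & 0x3 = 0x1; word=0x40
[4+:2] type=0 & 0x3 = 0x0; word=0x40
[0+:4] mode=-2 & 0xf = 0xe; word=0x4e
word = 0x4e → big-endian bytes:
  [0]=0x4e

4e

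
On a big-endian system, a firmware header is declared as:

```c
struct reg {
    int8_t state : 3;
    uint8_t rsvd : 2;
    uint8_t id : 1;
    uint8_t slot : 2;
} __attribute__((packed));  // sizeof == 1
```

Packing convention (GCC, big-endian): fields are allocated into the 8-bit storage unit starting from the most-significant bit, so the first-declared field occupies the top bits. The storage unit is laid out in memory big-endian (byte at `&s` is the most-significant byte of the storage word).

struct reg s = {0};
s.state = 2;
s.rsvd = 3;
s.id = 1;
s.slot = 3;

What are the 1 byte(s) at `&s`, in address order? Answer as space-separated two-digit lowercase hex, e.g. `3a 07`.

5f

state:3 = 2 → 0x2 << 5 → word 0x40
rsvd:2 = 3 → 0x3 << 3 → word 0x58
id:1 = 1 → 0x1 << 2 → word 0x5c
slot:2 = 3 → 0x3 << 0 → word 0x5f
word = 0x5f → big-endian bytes:
  [0]=0x5f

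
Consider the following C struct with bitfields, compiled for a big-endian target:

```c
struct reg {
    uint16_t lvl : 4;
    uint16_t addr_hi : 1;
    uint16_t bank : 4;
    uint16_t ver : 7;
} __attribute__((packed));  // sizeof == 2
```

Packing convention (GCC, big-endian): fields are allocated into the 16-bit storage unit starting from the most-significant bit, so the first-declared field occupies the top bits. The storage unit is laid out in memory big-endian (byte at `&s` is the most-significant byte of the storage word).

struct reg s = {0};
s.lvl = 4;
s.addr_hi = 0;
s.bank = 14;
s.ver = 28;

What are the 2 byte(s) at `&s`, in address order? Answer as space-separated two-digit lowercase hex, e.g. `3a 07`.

[12+:4] lvl=4 & 0xf = 0x4; word=0x4000
[11+:1] addr_hi=0 & 0x1 = 0x0; word=0x4000
[7+:4] bank=14 & 0xf = 0xe; word=0x4700
[0+:7] ver=28 & 0x7f = 0x1c; word=0x471c
word = 0x471c → big-endian bytes:
  [0]=0x47  [1]=0x1c

47 1c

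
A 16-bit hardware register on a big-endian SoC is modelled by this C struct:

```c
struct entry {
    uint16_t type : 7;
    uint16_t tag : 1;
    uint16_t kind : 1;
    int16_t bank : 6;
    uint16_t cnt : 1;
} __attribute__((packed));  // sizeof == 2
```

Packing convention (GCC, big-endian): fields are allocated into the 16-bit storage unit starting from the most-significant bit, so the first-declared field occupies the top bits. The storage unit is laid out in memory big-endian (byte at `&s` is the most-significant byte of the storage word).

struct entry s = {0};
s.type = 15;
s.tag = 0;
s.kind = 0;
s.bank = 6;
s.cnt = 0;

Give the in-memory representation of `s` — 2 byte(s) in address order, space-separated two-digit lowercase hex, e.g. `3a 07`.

type (7b) val=15 bits=0xf at bit 9: 0x1e00
tag (1b) val=0 bits=0x0 at bit 8: 0x1e00
kind (1b) val=0 bits=0x0 at bit 7: 0x1e00
bank (6b) val=6 bits=0x6 at bit 1: 0x1e0c
cnt (1b) val=0 bits=0x0 at bit 0: 0x1e0c
word = 0x1e0c → big-endian bytes:
  [0]=0x1e  [1]=0x0c

1e 0c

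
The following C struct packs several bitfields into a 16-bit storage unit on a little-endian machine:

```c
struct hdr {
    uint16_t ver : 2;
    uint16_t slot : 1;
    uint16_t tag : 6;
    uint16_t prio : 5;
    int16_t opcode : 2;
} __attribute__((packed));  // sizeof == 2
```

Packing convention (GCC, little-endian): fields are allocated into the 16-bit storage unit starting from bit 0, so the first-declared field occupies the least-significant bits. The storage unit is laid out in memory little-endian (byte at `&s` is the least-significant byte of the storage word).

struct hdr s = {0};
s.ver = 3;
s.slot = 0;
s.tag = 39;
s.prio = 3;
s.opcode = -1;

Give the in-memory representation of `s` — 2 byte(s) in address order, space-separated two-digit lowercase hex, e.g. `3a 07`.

3b c7

ver (2b) val=3 bits=0x3 at bit 0: 0x0003
slot (1b) val=0 bits=0x0 at bit 2: 0x0003
tag (6b) val=39 bits=0x27 at bit 3: 0x013b
prio (5b) val=3 bits=0x3 at bit 9: 0x073b
opcode (2b) val=-1 bits=0x3 at bit 14: 0xc73b
word = 0xc73b → little-endian bytes:
  [0]=0x3b  [1]=0xc7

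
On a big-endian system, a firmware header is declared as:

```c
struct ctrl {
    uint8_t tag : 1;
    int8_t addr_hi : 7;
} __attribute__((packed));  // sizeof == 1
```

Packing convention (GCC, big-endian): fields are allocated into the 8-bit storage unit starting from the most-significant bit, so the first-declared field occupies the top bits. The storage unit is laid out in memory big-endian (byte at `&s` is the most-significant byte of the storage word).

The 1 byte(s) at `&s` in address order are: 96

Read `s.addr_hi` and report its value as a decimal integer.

[0]=0x96 (big-endian) → word 0x96
tag:1 @ bit 7 → (0x96>>7)&0x1 = 0x1
addr_hi:7 @ bit 0 → (0x96>>0)&0x7f = 0x16  ←
addr_hi signed 7b, MSB=0: value = 22

22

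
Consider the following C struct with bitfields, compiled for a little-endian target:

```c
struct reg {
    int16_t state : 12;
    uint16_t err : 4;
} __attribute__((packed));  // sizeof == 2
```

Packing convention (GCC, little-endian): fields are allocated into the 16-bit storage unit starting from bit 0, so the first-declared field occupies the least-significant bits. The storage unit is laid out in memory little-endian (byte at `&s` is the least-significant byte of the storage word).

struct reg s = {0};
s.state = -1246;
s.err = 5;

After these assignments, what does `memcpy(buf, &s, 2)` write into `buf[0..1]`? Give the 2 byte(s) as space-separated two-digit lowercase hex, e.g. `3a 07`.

22 5b

state (12b) val=-1246 bits=0xb22 at bit 0: 0x0b22
err (4b) val=5 bits=0x5 at bit 12: 0x5b22
word = 0x5b22 → little-endian bytes:
  [0]=0x22  [1]=0x5b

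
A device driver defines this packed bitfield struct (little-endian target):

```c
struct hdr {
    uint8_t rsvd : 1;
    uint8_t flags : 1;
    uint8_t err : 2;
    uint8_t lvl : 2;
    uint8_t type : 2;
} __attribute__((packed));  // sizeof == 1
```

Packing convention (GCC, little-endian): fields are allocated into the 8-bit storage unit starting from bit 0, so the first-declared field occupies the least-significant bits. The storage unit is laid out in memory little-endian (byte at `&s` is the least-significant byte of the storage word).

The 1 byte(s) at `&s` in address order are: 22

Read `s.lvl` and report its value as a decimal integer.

2

[0]=0x22 (little-endian) → word 0x22
rsvd:1 @ bit 0 → (0x22>>0)&0x1 = 0x0
flags:1 @ bit 1 → (0x22>>1)&0x1 = 0x1
err:2 @ bit 2 → (0x22>>2)&0x3 = 0x0
lvl:2 @ bit 4 → (0x22>>4)&0x3 = 0x2  ←
type:2 @ bit 6 → (0x22>>6)&0x3 = 0x0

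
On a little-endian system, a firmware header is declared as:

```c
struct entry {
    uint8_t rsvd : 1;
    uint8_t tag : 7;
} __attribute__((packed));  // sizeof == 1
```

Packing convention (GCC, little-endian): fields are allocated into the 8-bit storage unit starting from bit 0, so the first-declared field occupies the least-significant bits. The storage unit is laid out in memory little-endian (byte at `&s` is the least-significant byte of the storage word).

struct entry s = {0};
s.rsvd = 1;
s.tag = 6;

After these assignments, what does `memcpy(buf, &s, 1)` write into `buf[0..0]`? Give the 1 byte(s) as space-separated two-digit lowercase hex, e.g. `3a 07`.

0d

rsvd:1 = 1 → 0x1 << 0 → word 0x01
tag:7 = 6 → 0x6 << 1 → word 0x0d
word = 0x0d → little-endian bytes:
  [0]=0x0d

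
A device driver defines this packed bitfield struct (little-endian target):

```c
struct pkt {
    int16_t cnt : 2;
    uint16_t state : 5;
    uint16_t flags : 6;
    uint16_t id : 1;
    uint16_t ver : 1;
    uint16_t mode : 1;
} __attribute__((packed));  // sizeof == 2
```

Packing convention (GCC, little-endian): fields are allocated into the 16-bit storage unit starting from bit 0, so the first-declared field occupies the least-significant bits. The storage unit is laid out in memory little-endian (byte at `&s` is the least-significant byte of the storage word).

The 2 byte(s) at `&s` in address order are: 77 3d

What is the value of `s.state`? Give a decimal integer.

[0]=0x77 [1]=0x3d (little-endian) → word 0x3d77
cnt [0+:2] = (word>>0) & 0x3 = 3
state [2+:5] = (word>>2) & 0x1f = 29  ←
flags [7+:6] = (word>>7) & 0x3f = 58
id [13+:1] = (word>>13) & 0x1 = 1
ver [14+:1] = (word>>14) & 0x1 = 0
mode [15+:1] = (word>>15) & 0x1 = 0

29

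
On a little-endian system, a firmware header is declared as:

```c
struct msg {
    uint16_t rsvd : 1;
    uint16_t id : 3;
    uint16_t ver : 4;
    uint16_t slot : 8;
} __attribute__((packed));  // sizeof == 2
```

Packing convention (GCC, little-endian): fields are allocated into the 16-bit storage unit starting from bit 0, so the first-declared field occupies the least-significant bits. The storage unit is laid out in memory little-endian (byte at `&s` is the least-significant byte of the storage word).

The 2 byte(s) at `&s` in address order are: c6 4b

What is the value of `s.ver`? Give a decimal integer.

[0]=0xc6 [1]=0x4b (little-endian) → word 0x4bc6
rsvd:1 @ bit 0 → (0x4bc6>>0)&0x1 = 0x0
id:3 @ bit 1 → (0x4bc6>>1)&0x7 = 0x3
ver:4 @ bit 4 → (0x4bc6>>4)&0xf = 0xc  ←
slot:8 @ bit 8 → (0x4bc6>>8)&0xff = 0x4b

12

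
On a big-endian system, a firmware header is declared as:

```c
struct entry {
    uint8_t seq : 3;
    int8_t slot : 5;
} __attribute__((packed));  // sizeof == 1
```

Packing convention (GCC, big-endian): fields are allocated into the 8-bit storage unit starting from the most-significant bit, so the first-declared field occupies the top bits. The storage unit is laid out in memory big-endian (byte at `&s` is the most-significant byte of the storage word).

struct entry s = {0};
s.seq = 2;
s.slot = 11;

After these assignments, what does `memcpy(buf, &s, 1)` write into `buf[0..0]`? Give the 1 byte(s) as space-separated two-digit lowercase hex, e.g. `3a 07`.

4b

seq (3b) val=2 bits=0x2 at bit 5: 0x40
slot (5b) val=11 bits=0xb at bit 0: 0x4b
word = 0x4b → big-endian bytes:
  [0]=0x4b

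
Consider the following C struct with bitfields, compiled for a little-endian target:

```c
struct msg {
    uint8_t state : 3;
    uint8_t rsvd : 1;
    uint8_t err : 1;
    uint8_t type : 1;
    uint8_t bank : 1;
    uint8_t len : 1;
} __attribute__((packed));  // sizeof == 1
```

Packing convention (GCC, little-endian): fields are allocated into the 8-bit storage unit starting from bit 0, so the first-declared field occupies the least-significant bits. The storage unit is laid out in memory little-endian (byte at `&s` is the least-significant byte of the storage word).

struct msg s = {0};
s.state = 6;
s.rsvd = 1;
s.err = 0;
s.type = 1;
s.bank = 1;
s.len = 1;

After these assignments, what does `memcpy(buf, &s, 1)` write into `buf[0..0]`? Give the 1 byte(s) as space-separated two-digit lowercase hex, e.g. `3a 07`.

ee

state (3b) val=6 bits=0x6 at bit 0: 0x06
rsvd (1b) val=1 bits=0x1 at bit 3: 0x0e
err (1b) val=0 bits=0x0 at bit 4: 0x0e
type (1b) val=1 bits=0x1 at bit 5: 0x2e
bank (1b) val=1 bits=0x1 at bit 6: 0x6e
len (1b) val=1 bits=0x1 at bit 7: 0xee
word = 0xee → little-endian bytes:
  [0]=0xee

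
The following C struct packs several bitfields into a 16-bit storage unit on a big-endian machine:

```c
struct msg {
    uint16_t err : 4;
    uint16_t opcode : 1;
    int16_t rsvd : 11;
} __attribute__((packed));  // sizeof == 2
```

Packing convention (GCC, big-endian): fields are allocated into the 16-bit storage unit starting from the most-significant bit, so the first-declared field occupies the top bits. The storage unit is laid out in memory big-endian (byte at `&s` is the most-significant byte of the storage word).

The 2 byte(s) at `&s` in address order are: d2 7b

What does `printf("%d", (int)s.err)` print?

13

[0]=0xd2 [1]=0x7b (big-endian) → word 0xd27b
err:4 @ bit 12 → (0xd27b>>12)&0xf = 0xd  ←
opcode:1 @ bit 11 → (0xd27b>>11)&0x1 = 0x0
rsvd:11 @ bit 0 → (0xd27b>>0)&0x7ff = 0x27b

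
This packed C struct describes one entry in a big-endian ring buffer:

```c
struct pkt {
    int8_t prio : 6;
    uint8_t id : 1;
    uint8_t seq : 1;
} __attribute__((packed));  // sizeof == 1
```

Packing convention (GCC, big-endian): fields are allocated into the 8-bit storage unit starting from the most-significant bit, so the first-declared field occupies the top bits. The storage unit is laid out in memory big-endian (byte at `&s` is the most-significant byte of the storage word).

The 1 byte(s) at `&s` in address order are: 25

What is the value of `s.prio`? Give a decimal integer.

[0]=0x25 (big-endian) → word 0x25
prio [2+:6] = (word>>2) & 0x3f = 9  ←
id [1+:1] = (word>>1) & 0x1 = 0
seq [0+:1] = (word>>0) & 0x1 = 1
prio signed 6b, MSB=0: value = 9

9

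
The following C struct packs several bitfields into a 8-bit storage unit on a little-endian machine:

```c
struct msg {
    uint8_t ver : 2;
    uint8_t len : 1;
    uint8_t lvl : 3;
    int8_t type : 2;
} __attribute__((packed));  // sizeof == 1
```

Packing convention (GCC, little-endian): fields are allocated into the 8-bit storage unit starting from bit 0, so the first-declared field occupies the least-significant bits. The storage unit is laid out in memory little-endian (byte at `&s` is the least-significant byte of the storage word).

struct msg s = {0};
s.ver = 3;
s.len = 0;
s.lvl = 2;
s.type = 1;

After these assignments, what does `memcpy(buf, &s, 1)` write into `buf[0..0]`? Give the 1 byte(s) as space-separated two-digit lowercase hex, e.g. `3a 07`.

53

ver (2b) val=3 bits=0x3 at bit 0: 0x03
len (1b) val=0 bits=0x0 at bit 2: 0x03
lvl (3b) val=2 bits=0x2 at bit 3: 0x13
type (2b) val=1 bits=0x1 at bit 6: 0x53
word = 0x53 → little-endian bytes:
  [0]=0x53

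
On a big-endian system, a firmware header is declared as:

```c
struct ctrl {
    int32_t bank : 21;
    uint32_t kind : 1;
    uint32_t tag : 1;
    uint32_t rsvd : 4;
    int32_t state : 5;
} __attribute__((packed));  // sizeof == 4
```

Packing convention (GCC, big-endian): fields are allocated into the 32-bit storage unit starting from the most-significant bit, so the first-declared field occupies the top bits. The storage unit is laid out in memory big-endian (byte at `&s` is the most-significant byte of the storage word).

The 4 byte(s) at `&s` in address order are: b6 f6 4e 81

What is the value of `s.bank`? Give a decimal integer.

-598327

[0]=0xb6 [1]=0xf6 [2]=0x4e [3]=0x81 (big-endian) → word 0xb6f64e81
bank [11+:21] = (word>>11) & 0x1fffff = 1498825  ←
kind [10+:1] = (word>>10) & 0x1 = 1
tag [9+:1] = (word>>9) & 0x1 = 1
rsvd [5+:4] = (word>>5) & 0xf = 4
state [0+:5] = (word>>0) & 0x1f = 1
bank signed 21b, MSB=1: 1498825 - 2097152 = -598327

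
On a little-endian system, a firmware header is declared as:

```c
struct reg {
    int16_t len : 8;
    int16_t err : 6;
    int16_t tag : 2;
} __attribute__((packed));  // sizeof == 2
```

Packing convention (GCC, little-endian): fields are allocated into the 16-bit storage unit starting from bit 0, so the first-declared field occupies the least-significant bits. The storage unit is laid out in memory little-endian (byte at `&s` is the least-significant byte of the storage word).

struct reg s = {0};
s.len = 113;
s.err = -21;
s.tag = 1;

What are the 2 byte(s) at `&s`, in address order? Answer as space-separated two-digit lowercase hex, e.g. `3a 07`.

len (8b) val=113 bits=0x71 at bit 0: 0x0071
err (6b) val=-21 bits=0x2b at bit 8: 0x2b71
tag (2b) val=1 bits=0x1 at bit 14: 0x6b71
word = 0x6b71 → little-endian bytes:
  [0]=0x71  [1]=0x6b

71 6b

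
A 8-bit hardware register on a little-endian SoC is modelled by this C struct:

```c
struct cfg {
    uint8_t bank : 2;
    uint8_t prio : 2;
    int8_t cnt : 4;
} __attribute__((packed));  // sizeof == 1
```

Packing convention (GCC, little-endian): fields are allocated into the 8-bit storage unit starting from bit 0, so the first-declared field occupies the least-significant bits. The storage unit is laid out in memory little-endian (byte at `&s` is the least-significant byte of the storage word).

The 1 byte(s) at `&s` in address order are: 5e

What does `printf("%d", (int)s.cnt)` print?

5

[0]=0x5e (little-endian) → word 0x5e
bank:2 @ bit 0 → (0x5e>>0)&0x3 = 0x2
prio:2 @ bit 2 → (0x5e>>2)&0x3 = 0x3
cnt:4 @ bit 4 → (0x5e>>4)&0xf = 0x5  ←
cnt signed 4b, MSB=0: value = 5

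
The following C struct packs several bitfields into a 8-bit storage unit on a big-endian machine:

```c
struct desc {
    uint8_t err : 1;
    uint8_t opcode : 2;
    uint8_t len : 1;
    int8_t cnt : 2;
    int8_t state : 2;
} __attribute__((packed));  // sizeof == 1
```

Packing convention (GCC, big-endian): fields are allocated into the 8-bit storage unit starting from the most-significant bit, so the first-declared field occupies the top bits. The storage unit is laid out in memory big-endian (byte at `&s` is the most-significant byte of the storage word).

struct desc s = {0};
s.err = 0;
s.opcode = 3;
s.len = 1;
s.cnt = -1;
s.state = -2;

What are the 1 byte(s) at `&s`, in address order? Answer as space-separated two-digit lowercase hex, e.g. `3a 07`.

7e

[7+:1] err=0 & 0x1 = 0x0; word=0x00
[5+:2] opcode=3 & 0x3 = 0x3; word=0x60
[4+:1] len=1 & 0x1 = 0x1; word=0x70
[2+:2] cnt=-1 & 0x3 = 0x3; word=0x7c
[0+:2] state=-2 & 0x3 = 0x2; word=0x7e
word = 0x7e → big-endian bytes:
  [0]=0x7e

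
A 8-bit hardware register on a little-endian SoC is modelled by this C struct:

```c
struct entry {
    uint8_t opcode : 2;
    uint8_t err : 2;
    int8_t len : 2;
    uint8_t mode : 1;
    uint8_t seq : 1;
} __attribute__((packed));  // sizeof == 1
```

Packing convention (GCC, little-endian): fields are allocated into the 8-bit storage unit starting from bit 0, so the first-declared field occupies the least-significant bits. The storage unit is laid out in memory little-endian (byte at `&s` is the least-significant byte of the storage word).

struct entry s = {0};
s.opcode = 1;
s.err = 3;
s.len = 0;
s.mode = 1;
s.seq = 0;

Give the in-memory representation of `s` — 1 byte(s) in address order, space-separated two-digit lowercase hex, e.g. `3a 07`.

opcode:2 = 1 → 0x1 << 0 → word 0x01
err:2 = 3 → 0x3 << 2 → word 0x0d
len:2 = 0 → 0x0 << 4 → word 0x0d
mode:1 = 1 → 0x1 << 6 → word 0x4d
seq:1 = 0 → 0x0 << 7 → word 0x4d
word = 0x4d → little-endian bytes:
  [0]=0x4d

4d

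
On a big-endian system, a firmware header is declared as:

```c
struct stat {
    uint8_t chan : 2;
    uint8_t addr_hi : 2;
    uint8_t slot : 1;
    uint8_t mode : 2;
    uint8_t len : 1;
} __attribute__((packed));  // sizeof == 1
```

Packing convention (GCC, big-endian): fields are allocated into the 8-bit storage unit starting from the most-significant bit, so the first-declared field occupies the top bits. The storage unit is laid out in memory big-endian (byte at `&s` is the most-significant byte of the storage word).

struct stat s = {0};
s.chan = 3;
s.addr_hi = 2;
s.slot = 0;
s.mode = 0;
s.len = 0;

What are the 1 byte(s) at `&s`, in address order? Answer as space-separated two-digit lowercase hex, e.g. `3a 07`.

[6+:2] chan=3 & 0x3 = 0x3; word=0xc0
[4+:2] addr_hi=2 & 0x3 = 0x2; word=0xe0
[3+:1] slot=0 & 0x1 = 0x0; word=0xe0
[1+:2] mode=0 & 0x3 = 0x0; word=0xe0
[0+:1] len=0 & 0x1 = 0x0; word=0xe0
word = 0xe0 → big-endian bytes:
  [0]=0xe0

e0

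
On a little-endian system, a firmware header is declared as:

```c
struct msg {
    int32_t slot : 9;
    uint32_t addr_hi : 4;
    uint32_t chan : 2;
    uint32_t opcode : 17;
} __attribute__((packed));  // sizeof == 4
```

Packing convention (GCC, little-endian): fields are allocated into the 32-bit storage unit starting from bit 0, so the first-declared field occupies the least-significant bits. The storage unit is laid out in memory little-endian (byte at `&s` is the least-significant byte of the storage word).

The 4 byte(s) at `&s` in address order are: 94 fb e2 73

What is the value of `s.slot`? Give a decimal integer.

-108

[0]=0x94 [1]=0xfb [2]=0xe2 [3]=0x73 (little-endian) → word 0x73e2fb94
slot:9 @ bit 0 → (0x73e2fb94>>0)&0x1ff = 0x194  ←
addr_hi:4 @ bit 9 → (0x73e2fb94>>9)&0xf = 0xd
chan:2 @ bit 13 → (0x73e2fb94>>13)&0x3 = 0x3
opcode:17 @ bit 15 → (0x73e2fb94>>15)&0x1ffff = 0xe7c5
slot signed 9b, MSB=1: 404 - 512 = -108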